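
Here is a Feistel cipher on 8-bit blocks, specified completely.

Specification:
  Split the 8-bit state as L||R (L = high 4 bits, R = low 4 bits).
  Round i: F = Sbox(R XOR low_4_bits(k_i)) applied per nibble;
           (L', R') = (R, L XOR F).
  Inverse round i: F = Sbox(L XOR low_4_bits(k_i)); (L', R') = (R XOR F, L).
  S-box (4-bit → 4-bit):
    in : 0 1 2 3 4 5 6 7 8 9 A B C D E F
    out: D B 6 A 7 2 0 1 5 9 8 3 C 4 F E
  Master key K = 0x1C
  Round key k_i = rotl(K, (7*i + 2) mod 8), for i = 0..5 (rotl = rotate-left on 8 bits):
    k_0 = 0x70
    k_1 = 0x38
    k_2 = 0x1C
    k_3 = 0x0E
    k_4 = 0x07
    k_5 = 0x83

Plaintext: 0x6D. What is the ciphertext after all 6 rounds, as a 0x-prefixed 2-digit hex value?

0x65

s_0 = plaintext = 0x6D
s_1 = Round(s_0, k_0) = 0xD2
s_2 = Round(s_1, k_1) = 0x25
s_3 = Round(s_2, k_2) = 0x5B
s_4 = Round(s_3, k_3) = 0xB7
s_5 = Round(s_4, k_4) = 0x76
s_6 = Round(s_5, k_5) = 0x65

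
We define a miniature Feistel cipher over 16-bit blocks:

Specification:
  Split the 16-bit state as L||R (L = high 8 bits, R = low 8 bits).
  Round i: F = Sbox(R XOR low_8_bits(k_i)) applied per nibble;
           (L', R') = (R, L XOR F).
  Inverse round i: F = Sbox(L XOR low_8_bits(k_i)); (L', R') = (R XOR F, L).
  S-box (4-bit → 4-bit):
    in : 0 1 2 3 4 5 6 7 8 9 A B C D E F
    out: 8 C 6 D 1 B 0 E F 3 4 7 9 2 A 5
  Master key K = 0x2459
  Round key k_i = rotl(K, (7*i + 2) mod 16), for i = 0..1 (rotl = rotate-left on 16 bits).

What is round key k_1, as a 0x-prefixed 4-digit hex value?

0xB248

K = 0x2459
k_0 = rotl(K, (7*0+2) mod 16) = rotl(K, 2) = 0x9164
k_1 = rotl(K, (7*1+2) mod 16) = rotl(K, 9) = 0xB248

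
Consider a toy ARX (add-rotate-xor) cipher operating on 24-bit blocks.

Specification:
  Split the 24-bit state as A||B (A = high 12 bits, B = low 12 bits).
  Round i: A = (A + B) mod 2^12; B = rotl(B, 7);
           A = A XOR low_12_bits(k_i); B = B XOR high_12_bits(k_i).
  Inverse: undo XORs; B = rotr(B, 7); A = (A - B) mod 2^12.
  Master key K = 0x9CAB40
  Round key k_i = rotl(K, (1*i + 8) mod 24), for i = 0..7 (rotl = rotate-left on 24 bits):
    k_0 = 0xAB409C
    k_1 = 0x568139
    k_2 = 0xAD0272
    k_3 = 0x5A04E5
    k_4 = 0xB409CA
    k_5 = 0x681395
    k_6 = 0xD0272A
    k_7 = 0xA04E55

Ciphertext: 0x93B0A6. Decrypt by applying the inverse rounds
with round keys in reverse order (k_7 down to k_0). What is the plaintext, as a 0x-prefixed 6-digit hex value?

s_0 = ciphertext = 0x93B0A6
s_1 = InvRound(s_0, k_7) = 0x319455
s_2 = InvRound(s_1, k_6) = 0x941AF2
s_3 = InvRound(s_2, k_5) = 0xC5CE78
s_4 = InvRound(s_3, k_4) = 0xE8C70A
s_5 = InvRound(s_4, k_3) = 0x524545
s_6 = InvRound(s_5, k_2) = 0x4972BF
s_7 = InvRound(s_6, k_1) = 0xABFAEF
s_8 = InvRound(s_7, k_0) = 0xEC3B60

0xEC3B60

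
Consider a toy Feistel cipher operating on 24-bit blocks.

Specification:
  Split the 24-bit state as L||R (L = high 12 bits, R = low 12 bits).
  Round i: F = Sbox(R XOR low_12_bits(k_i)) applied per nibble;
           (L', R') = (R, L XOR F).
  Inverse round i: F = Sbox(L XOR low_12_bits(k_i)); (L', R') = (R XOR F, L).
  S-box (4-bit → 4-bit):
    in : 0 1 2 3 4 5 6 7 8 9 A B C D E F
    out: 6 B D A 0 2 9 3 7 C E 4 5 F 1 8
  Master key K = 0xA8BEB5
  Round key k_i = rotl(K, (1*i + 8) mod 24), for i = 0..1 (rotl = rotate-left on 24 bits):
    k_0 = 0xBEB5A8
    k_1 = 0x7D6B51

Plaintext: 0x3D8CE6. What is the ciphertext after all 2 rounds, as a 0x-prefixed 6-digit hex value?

0xFD9C91

s_0 = plaintext = 0x3D8CE6
s_1 = Round(s_0, k_0) = 0xCE6FD9
s_2 = Round(s_1, k_1) = 0xFD9C91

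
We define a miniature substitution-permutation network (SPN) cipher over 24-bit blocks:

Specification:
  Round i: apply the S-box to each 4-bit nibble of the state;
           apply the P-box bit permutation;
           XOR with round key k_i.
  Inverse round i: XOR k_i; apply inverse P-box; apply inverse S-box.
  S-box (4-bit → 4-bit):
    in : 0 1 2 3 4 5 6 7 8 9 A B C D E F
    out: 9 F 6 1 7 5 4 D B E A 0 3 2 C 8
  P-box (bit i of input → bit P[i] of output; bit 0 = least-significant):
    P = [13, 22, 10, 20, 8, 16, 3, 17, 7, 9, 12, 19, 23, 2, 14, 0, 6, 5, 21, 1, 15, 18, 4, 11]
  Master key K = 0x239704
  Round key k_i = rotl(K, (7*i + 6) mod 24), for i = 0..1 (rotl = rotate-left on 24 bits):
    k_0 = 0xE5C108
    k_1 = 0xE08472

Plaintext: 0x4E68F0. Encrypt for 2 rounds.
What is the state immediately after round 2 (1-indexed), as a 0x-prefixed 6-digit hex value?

0xB7C4FE

s_0 = plaintext = 0x4E68F0
s_1 = Round(s_0, k_0) = 0xDB239A
s_2 = Round(s_1, k_1) = 0xB7C4FE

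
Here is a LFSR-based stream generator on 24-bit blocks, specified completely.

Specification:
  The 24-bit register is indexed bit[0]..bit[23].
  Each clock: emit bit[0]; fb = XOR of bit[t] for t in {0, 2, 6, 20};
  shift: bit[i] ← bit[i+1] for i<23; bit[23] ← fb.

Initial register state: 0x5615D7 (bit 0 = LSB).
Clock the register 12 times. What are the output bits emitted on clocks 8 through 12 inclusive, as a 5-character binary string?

11010

reg_0 = 0x5615D7
clock 1: out=1, reg = 0x2B0AEB
clock 2: out=1, reg = 0x158575
clock 3: out=1, reg = 0x0AC2BA
clock 4: out=0, reg = 0x05615D
clock 5: out=1, reg = 0x82B0AE
clock 6: out=0, reg = 0xC15857
clock 7: out=1, reg = 0xE0AC2B
clock 8: out=1, reg = 0xF05615
clock 9: out=1, reg = 0xF82B0A
clock 10: out=0, reg = 0xFC1585
clock 11: out=1, reg = 0xFE0AC2
clock 12: out=0, reg = 0x7F0561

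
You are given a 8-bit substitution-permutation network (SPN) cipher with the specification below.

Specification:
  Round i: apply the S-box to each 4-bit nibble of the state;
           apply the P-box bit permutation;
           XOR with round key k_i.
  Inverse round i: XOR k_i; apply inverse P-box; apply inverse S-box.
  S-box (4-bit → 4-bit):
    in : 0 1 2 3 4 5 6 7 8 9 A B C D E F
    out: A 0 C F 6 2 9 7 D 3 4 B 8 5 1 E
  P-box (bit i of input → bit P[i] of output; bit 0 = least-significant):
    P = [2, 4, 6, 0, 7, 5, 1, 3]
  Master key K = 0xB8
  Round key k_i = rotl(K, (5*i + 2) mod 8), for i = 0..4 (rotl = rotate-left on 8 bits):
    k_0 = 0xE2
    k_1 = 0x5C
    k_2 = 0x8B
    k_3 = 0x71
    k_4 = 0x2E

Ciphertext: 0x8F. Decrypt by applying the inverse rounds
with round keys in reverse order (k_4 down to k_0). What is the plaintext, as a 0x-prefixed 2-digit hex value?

s_0 = ciphertext = 0x8F
s_1 = InvRound(s_0, k_4) = 0x9C
s_2 = InvRound(s_1, k_3) = 0xB8
s_3 = InvRound(s_2, k_2) = 0x40
s_4 = InvRound(s_3, k_1) = 0xC9
s_5 = InvRound(s_4, k_0) = 0xFC

0xFC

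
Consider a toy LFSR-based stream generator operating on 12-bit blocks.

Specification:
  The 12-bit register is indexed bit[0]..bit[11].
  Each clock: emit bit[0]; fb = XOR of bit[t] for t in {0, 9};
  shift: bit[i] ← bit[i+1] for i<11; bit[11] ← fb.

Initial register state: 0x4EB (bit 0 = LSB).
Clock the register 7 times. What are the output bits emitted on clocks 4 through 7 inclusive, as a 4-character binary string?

reg_0 = 0x4EB
clock 1: out=1, reg = 0xA75
clock 2: out=1, reg = 0x53A
clock 3: out=0, reg = 0x29D
clock 4: out=1, reg = 0x14E
clock 5: out=0, reg = 0x0A7
clock 6: out=1, reg = 0x853
clock 7: out=1, reg = 0xC29

1011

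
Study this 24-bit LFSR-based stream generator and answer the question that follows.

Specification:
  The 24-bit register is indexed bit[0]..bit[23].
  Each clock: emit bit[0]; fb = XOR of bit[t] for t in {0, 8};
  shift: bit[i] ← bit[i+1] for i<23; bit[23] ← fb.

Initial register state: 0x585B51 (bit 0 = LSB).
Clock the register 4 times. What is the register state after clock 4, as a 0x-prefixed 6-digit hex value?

reg_0 = 0x585B51
clock 1: out=1, reg = 0x2C2DA8
clock 2: out=0, reg = 0x9616D4
clock 3: out=0, reg = 0x4B0B6A
clock 4: out=0, reg = 0xA585B5

0xA585B5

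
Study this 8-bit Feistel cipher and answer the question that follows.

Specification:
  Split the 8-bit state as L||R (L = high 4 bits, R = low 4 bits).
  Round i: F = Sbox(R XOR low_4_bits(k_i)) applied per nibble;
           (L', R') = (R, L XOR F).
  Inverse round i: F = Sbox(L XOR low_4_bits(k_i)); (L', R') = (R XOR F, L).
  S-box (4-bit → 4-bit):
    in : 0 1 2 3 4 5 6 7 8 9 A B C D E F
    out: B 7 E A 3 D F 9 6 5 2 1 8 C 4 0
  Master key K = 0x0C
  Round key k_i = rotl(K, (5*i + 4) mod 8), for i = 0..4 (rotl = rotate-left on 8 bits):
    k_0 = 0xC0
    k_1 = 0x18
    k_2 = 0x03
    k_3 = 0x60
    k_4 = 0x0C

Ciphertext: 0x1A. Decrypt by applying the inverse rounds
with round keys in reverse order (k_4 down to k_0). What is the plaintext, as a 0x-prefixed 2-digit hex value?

s_0 = ciphertext = 0x1A
s_1 = InvRound(s_0, k_4) = 0x61
s_2 = InvRound(s_1, k_3) = 0xE6
s_3 = InvRound(s_2, k_2) = 0xAE
s_4 = InvRound(s_3, k_1) = 0x0A
s_5 = InvRound(s_4, k_0) = 0x10

0x10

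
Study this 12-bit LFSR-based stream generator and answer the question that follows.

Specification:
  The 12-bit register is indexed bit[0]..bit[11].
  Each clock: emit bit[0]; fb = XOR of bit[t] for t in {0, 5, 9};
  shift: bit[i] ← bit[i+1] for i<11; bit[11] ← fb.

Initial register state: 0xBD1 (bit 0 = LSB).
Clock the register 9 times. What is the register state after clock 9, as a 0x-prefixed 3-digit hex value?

0x2D5

reg_0 = 0xBD1
clock 1: out=1, reg = 0x5E8
clock 2: out=0, reg = 0xAF4
clock 3: out=0, reg = 0x57A
clock 4: out=0, reg = 0xABD
clock 5: out=1, reg = 0xD5E
clock 6: out=0, reg = 0x6AF
clock 7: out=1, reg = 0xB57
clock 8: out=1, reg = 0x5AB
clock 9: out=1, reg = 0x2D5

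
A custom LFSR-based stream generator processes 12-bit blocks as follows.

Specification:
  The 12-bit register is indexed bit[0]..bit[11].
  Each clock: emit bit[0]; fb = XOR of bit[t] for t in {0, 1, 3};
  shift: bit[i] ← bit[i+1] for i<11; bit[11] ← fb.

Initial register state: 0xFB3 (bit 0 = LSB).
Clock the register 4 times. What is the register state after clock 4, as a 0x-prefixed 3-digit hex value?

reg_0 = 0xFB3
clock 1: out=1, reg = 0x7D9
clock 2: out=1, reg = 0x3EC
clock 3: out=0, reg = 0x9F6
clock 4: out=0, reg = 0xCFB

0xCFB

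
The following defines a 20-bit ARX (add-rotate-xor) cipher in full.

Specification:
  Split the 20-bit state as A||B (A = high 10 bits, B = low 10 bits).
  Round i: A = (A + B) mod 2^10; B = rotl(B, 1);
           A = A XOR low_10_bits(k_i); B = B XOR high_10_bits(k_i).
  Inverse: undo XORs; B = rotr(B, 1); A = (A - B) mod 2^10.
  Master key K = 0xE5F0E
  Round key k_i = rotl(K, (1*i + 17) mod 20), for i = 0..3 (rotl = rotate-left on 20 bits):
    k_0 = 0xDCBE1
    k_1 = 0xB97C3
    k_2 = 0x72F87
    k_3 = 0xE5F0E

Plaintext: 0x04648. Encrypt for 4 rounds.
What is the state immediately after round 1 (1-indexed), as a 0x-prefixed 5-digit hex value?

s_0 = plaintext = 0x04648
s_1 = Round(s_0, k_0) = 0x6E3E3
s_2 = Round(s_1, k_1) = 0x96122
s_3 = Round(s_2, k_2) = 0x3F78F
s_4 = Round(s_3, k_3) = 0xE0888

0x6E3E3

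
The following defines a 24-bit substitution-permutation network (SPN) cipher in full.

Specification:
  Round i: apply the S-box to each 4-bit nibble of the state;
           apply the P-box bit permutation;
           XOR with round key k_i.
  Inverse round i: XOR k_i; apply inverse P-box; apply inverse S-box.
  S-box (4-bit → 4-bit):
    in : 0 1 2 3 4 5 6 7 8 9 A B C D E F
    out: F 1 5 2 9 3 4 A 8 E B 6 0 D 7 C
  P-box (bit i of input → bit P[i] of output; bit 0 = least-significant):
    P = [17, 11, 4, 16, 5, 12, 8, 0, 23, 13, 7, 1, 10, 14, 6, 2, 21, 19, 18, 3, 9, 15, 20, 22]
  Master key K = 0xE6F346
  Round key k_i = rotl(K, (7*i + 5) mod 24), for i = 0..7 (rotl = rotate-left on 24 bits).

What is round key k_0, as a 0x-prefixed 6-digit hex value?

0xDE68DC

K = 0xE6F346
k_0 = rotl(K, (7*0+5) mod 24) = rotl(K, 5) = 0xDE68DC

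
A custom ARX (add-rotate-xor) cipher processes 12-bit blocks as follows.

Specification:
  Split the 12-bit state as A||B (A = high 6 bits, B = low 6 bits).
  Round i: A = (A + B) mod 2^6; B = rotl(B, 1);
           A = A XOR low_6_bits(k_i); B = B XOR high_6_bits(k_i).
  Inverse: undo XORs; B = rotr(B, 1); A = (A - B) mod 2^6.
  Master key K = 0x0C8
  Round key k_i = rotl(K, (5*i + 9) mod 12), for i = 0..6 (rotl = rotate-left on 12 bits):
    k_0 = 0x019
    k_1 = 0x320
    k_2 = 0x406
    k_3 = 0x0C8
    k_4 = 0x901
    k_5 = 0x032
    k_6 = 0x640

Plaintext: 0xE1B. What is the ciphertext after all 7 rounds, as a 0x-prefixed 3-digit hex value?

s_0 = plaintext = 0xE1B
s_1 = Round(s_0, k_0) = 0x2B6
s_2 = Round(s_1, k_1) = 0x821
s_3 = Round(s_2, k_2) = 0x1D3
s_4 = Round(s_3, k_3) = 0x4A5
s_5 = Round(s_4, k_4) = 0xDAF
s_6 = Round(s_5, k_5) = 0x5DF
s_7 = Round(s_6, k_6) = 0xDA7

0xDA7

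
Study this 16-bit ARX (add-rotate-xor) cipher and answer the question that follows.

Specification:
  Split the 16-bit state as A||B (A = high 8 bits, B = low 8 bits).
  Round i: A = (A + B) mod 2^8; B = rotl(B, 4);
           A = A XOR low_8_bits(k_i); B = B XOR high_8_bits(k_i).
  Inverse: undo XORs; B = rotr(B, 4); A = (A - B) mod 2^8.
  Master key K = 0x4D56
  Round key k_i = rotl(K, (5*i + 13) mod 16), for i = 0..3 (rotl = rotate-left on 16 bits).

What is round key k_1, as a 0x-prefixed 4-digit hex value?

0x3559

K = 0x4D56
k_0 = rotl(K, (5*0+13) mod 16) = rotl(K, 13) = 0xC9AA
k_1 = rotl(K, (5*1+13) mod 16) = rotl(K, 2) = 0x3559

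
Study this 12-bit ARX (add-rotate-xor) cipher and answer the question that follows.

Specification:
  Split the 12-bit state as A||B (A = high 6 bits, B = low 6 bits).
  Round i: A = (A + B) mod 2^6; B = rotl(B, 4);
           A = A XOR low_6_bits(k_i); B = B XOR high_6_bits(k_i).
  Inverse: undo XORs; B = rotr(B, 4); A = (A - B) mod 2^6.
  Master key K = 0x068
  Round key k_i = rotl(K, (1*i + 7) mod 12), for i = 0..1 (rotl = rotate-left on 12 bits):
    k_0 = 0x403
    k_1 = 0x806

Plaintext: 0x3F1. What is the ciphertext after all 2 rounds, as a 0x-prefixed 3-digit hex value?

s_0 = plaintext = 0x3F1
s_1 = Round(s_0, k_0) = 0x0CC
s_2 = Round(s_1, k_1) = 0x263

0x263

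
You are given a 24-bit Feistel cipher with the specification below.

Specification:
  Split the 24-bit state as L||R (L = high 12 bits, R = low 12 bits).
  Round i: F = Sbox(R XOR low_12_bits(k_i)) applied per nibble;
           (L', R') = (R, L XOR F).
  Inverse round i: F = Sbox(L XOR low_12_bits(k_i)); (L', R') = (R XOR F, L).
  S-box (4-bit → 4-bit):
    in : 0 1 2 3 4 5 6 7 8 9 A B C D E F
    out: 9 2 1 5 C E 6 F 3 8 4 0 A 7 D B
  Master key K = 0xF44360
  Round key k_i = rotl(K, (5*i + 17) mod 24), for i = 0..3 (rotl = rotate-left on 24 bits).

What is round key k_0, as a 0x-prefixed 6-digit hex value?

0xC1E886

K = 0xF44360
k_0 = rotl(K, (5*0+17) mod 24) = rotl(K, 17) = 0xC1E886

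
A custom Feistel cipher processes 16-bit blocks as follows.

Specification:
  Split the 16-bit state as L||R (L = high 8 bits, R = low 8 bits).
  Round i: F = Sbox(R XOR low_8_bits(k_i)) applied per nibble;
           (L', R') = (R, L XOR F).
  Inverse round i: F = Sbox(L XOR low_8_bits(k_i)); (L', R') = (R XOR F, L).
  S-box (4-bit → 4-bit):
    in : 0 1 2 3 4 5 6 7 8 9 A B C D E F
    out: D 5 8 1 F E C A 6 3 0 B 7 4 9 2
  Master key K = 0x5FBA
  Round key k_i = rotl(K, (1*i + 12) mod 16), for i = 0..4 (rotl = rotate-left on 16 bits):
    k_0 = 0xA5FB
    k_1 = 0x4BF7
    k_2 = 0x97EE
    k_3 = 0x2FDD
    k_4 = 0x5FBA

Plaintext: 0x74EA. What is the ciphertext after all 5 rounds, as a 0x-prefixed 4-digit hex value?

0x76A0

s_0 = plaintext = 0x74EA
s_1 = Round(s_0, k_0) = 0xEA21
s_2 = Round(s_1, k_1) = 0x21A6
s_3 = Round(s_2, k_2) = 0xA6D7
s_4 = Round(s_3, k_3) = 0xD776
s_5 = Round(s_4, k_4) = 0x76A0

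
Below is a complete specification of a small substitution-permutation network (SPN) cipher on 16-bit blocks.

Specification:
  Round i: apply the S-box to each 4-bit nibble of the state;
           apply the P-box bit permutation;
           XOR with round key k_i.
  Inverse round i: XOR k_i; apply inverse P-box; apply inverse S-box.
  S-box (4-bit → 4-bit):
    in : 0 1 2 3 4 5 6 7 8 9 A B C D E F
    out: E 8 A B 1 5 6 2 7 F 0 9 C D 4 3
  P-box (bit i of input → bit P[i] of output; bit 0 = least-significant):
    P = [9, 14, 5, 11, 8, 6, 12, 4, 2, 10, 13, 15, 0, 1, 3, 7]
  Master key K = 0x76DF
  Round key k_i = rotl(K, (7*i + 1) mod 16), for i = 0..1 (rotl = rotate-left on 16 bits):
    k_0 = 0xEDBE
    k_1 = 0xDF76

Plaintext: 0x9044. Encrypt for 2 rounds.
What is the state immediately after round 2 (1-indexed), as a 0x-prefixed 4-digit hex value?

s_0 = plaintext = 0x9044
s_1 = Round(s_0, k_0) = 0x4A35
s_2 = Round(s_1, k_1) = 0xDC07

0xDC07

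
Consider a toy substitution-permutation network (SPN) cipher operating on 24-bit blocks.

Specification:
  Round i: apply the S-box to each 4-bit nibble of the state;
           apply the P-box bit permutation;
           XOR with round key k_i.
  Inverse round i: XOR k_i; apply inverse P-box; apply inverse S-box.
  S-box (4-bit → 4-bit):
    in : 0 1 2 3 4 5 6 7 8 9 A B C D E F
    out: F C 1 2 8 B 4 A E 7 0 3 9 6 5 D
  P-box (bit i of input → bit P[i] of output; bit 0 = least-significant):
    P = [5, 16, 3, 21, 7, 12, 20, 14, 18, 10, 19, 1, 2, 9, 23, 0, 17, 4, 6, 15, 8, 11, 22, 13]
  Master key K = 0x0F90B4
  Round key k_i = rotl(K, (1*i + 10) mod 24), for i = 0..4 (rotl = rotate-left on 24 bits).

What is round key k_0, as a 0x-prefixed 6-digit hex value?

0x42D03E

K = 0x0F90B4
k_0 = rotl(K, (1*0+10) mod 24) = rotl(K, 10) = 0x42D03E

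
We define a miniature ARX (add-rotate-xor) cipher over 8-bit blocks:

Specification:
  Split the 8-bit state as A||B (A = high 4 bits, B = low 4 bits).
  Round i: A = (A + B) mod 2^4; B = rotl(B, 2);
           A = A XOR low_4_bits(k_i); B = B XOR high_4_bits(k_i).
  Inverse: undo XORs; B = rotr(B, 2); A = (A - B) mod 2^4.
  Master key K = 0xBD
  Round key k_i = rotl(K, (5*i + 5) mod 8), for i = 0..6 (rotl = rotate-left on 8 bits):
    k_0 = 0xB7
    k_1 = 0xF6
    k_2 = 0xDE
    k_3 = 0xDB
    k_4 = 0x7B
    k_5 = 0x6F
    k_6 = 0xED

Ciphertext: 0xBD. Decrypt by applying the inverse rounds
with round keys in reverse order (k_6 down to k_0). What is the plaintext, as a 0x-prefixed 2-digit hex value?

0x4C

s_0 = ciphertext = 0xBD
s_1 = InvRound(s_0, k_6) = 0xAC
s_2 = InvRound(s_1, k_5) = 0xBA
s_3 = InvRound(s_2, k_4) = 0x97
s_4 = InvRound(s_3, k_3) = 0x8A
s_5 = InvRound(s_4, k_2) = 0x9D
s_6 = InvRound(s_5, k_1) = 0x78
s_7 = InvRound(s_6, k_0) = 0x4C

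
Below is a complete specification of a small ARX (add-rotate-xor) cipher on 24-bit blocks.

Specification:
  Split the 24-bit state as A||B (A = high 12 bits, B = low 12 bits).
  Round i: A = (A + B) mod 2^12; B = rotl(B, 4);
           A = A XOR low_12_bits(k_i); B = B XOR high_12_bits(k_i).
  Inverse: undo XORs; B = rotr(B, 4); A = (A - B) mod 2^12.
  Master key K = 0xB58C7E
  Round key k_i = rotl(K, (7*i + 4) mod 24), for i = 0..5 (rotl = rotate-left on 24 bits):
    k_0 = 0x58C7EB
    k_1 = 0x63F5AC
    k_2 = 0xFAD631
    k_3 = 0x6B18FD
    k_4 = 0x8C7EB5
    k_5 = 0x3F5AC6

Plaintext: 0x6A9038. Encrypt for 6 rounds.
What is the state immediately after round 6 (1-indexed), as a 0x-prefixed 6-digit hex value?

s_0 = plaintext = 0x6A9038
s_1 = Round(s_0, k_0) = 0x10A60C
s_2 = Round(s_1, k_1) = 0x2BA6F9
s_3 = Round(s_2, k_2) = 0xF8203B
s_4 = Round(s_3, k_3) = 0x740501
s_5 = Round(s_4, k_4) = 0x2F48D2
s_6 = Round(s_5, k_5) = 0x100EDD

0x100EDD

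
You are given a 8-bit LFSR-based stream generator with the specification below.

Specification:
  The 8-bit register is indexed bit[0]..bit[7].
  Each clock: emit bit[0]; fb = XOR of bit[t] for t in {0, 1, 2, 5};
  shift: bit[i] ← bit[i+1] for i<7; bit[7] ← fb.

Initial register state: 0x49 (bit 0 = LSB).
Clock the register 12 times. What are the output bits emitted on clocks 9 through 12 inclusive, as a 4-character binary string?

1010

reg_0 = 0x49
clock 1: out=1, reg = 0xA4
clock 2: out=0, reg = 0x52
clock 3: out=0, reg = 0xA9
clock 4: out=1, reg = 0x54
clock 5: out=0, reg = 0xAA
clock 6: out=0, reg = 0x55
clock 7: out=1, reg = 0x2A
clock 8: out=0, reg = 0x15
clock 9: out=1, reg = 0x0A
clock 10: out=0, reg = 0x85
clock 11: out=1, reg = 0x42
clock 12: out=0, reg = 0xA1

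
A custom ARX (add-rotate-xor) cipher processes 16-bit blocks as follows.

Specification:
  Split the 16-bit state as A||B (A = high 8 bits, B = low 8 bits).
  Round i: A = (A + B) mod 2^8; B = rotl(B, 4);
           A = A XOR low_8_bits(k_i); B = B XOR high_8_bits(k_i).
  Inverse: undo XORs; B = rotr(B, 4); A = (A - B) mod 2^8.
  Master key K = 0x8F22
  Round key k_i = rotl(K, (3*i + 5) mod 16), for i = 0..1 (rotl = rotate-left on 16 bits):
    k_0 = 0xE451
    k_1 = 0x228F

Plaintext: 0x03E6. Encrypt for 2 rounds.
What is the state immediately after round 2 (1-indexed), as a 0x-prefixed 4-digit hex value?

0xCD8A

s_0 = plaintext = 0x03E6
s_1 = Round(s_0, k_0) = 0xB88A
s_2 = Round(s_1, k_1) = 0xCD8A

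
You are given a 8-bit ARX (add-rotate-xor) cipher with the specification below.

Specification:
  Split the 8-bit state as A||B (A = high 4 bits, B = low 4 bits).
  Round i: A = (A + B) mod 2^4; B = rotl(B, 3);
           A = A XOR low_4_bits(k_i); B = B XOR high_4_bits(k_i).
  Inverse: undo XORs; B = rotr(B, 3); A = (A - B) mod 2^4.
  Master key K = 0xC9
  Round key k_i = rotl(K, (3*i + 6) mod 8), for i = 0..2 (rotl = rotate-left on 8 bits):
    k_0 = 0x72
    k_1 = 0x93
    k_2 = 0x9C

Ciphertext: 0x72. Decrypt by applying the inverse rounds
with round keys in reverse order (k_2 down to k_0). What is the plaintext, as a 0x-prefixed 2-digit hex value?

0x35

s_0 = ciphertext = 0x72
s_1 = InvRound(s_0, k_2) = 0x47
s_2 = InvRound(s_1, k_1) = 0xAD
s_3 = InvRound(s_2, k_0) = 0x35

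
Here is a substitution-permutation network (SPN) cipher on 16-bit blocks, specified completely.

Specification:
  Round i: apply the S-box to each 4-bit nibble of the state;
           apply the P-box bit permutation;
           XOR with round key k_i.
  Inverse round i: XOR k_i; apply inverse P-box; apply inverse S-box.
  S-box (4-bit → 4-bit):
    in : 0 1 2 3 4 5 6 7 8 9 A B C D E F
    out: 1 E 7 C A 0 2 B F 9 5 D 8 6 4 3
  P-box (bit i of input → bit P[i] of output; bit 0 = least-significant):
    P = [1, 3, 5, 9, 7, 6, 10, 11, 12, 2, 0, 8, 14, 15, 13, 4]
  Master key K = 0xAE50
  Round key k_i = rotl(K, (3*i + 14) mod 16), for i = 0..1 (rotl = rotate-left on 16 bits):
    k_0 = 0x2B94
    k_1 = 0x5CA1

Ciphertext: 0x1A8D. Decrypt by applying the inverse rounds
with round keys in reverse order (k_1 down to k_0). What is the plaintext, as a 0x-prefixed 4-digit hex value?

s_0 = ciphertext = 0x1A8D
s_1 = InvRound(s_0, k_1) = 0x06E1
s_2 = InvRound(s_1, k_0) = 0x311E

0x311E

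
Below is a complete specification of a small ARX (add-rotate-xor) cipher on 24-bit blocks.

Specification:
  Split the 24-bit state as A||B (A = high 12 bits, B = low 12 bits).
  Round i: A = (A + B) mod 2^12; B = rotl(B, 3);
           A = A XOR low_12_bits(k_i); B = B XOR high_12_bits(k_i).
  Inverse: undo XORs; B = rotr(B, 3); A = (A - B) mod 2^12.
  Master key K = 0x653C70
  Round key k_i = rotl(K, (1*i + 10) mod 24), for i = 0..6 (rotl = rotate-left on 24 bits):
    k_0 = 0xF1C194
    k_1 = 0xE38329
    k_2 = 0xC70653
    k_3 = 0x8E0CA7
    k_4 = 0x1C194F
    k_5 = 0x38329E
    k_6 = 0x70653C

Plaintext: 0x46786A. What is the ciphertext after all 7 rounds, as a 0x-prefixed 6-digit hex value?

s_0 = plaintext = 0x46786A
s_1 = Round(s_0, k_0) = 0xD45C48
s_2 = Round(s_1, k_1) = 0xAA4C7E
s_3 = Round(s_2, k_2) = 0x171F86
s_4 = Round(s_3, k_3) = 0xC504D7
s_5 = Round(s_4, k_4) = 0x86877B
s_6 = Round(s_5, k_5) = 0xD7D858
s_7 = Round(s_6, k_6) = 0x0E95C2

0x0E95C2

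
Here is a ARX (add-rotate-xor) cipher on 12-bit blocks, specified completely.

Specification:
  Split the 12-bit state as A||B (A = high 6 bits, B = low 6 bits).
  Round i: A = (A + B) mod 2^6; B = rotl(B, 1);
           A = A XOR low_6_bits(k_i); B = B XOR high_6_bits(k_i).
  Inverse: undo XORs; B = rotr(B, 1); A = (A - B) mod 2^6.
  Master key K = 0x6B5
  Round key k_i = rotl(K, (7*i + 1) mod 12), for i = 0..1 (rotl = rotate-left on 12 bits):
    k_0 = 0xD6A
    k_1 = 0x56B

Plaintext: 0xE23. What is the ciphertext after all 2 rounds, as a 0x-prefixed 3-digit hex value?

0x230

s_0 = plaintext = 0xE23
s_1 = Round(s_0, k_0) = 0xC72
s_2 = Round(s_1, k_1) = 0x230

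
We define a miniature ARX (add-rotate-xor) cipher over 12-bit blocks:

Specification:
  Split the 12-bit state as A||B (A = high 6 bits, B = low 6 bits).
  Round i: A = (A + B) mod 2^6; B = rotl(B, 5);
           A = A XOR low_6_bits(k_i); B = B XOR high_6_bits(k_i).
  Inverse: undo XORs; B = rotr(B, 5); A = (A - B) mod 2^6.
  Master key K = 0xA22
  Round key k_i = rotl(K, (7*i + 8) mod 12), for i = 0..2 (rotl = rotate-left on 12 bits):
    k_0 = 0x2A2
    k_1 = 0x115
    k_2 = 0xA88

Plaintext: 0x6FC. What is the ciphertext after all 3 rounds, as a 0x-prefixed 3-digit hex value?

s_0 = plaintext = 0x6FC
s_1 = Round(s_0, k_0) = 0xD54
s_2 = Round(s_1, k_1) = 0x70E
s_3 = Round(s_2, k_2) = 0x8AD

0x8AD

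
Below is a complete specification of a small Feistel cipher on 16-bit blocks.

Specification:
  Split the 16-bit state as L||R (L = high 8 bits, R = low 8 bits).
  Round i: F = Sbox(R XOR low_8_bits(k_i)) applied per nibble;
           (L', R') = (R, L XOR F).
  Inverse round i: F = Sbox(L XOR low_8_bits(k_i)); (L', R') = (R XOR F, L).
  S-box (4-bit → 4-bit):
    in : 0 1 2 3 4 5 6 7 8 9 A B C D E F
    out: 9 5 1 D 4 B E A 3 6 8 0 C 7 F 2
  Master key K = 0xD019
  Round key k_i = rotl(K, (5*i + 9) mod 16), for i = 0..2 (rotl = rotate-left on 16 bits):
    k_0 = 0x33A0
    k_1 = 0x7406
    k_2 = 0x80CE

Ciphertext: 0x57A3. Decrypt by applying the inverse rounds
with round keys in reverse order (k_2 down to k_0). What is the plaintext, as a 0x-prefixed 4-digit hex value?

s_0 = ciphertext = 0x57A3
s_1 = InvRound(s_0, k_2) = 0xC557
s_2 = InvRound(s_1, k_1) = 0x9AC5
s_3 = InvRound(s_2, k_0) = 0x1D9A

0x1D9A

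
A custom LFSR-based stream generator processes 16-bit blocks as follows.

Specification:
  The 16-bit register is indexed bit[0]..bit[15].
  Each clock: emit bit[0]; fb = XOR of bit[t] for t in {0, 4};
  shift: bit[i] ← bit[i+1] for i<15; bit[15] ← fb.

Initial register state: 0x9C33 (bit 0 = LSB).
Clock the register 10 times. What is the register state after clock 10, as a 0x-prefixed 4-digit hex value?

reg_0 = 0x9C33
clock 1: out=1, reg = 0x4E19
clock 2: out=1, reg = 0x270C
clock 3: out=0, reg = 0x1386
clock 4: out=0, reg = 0x09C3
clock 5: out=1, reg = 0x84E1
clock 6: out=1, reg = 0xC270
clock 7: out=0, reg = 0xE138
clock 8: out=0, reg = 0xF09C
clock 9: out=0, reg = 0xF84E
clock 10: out=0, reg = 0x7C27

0x7C27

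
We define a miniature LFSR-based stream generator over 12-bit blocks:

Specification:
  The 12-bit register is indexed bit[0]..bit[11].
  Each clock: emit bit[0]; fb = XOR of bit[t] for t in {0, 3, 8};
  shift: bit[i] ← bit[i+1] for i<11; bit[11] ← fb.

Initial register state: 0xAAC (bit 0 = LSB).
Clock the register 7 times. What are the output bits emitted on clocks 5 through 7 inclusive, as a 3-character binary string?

010

reg_0 = 0xAAC
clock 1: out=0, reg = 0xD56
clock 2: out=0, reg = 0xEAB
clock 3: out=1, reg = 0x755
clock 4: out=1, reg = 0x3AA
clock 5: out=0, reg = 0x1D5
clock 6: out=1, reg = 0x0EA
clock 7: out=0, reg = 0x875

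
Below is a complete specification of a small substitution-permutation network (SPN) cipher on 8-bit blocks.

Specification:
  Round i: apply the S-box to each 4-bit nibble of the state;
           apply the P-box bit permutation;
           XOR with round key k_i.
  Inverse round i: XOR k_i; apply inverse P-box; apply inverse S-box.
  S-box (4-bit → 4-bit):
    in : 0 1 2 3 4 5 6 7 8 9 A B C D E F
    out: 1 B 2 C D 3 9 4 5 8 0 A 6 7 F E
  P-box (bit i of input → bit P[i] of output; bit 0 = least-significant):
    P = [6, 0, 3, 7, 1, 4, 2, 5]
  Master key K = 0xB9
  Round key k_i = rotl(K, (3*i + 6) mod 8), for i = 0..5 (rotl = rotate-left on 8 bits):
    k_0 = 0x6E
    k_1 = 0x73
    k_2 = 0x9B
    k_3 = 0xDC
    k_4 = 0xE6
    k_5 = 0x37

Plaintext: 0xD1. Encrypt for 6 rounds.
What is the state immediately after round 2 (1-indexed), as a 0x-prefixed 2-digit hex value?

0xC3

s_0 = plaintext = 0xD1
s_1 = Round(s_0, k_0) = 0xB9
s_2 = Round(s_1, k_1) = 0xC3
s_3 = Round(s_2, k_2) = 0x07
s_4 = Round(s_3, k_3) = 0xD6
s_5 = Round(s_4, k_4) = 0x30
s_6 = Round(s_5, k_5) = 0x53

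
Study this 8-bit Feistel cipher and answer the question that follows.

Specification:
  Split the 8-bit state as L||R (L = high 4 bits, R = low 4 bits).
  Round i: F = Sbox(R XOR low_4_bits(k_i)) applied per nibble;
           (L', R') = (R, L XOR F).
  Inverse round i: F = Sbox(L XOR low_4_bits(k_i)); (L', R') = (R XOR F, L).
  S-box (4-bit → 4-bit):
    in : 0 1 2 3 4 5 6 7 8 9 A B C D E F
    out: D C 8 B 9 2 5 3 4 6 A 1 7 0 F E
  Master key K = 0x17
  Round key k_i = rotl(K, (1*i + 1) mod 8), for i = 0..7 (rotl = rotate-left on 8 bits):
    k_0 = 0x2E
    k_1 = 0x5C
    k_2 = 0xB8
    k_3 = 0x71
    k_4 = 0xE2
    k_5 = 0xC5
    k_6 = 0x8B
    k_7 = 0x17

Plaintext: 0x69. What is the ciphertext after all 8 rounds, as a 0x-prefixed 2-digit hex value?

0x40

s_0 = plaintext = 0x69
s_1 = Round(s_0, k_0) = 0x95
s_2 = Round(s_1, k_1) = 0x5F
s_3 = Round(s_2, k_2) = 0xF6
s_4 = Round(s_3, k_3) = 0x6C
s_5 = Round(s_4, k_4) = 0xC9
s_6 = Round(s_5, k_5) = 0x9B
s_7 = Round(s_6, k_6) = 0xB4
s_8 = Round(s_7, k_7) = 0x40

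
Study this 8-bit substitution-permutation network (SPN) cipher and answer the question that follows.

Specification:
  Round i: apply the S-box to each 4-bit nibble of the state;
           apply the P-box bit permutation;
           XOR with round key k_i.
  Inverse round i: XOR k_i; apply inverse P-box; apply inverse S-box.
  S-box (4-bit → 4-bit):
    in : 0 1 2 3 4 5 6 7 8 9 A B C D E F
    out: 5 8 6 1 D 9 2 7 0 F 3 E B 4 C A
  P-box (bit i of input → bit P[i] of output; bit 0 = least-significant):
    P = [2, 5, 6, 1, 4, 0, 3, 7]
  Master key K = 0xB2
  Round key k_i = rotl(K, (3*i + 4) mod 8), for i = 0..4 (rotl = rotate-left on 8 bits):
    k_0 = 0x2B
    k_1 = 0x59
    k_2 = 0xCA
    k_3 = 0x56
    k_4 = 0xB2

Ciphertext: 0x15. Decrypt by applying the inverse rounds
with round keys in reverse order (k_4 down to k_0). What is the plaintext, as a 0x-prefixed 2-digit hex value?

0x13

s_0 = ciphertext = 0x15
s_1 = InvRound(s_0, k_4) = 0xFC
s_2 = InvRound(s_1, k_3) = 0xEF
s_3 = InvRound(s_2, k_2) = 0x6A
s_4 = InvRound(s_3, k_1) = 0xAF
s_5 = InvRound(s_4, k_0) = 0x13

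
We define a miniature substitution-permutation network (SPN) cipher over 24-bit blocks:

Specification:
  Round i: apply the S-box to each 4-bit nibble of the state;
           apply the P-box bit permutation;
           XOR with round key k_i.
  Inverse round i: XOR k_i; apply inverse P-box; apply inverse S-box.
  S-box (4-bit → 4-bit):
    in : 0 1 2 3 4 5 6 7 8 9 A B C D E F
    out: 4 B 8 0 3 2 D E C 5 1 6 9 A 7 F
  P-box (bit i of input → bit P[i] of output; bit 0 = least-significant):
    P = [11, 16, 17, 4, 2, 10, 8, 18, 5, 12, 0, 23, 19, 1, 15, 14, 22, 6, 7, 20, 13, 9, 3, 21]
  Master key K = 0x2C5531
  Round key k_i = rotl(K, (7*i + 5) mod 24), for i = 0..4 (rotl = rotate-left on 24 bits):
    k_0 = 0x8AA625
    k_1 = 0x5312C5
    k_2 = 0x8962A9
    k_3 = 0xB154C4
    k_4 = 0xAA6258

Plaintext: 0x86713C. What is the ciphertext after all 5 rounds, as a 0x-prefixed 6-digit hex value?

0x5BD508

s_0 = plaintext = 0x86713C
s_1 = Round(s_0, k_0) = 0x7A7E9F
s_2 = Round(s_1, k_1) = 0x30C9FA
s_3 = Round(s_2, k_2) = 0x852F0C
s_4 = Round(s_3, k_3) = 0x110DBD
s_5 = Round(s_4, k_4) = 0x5BD508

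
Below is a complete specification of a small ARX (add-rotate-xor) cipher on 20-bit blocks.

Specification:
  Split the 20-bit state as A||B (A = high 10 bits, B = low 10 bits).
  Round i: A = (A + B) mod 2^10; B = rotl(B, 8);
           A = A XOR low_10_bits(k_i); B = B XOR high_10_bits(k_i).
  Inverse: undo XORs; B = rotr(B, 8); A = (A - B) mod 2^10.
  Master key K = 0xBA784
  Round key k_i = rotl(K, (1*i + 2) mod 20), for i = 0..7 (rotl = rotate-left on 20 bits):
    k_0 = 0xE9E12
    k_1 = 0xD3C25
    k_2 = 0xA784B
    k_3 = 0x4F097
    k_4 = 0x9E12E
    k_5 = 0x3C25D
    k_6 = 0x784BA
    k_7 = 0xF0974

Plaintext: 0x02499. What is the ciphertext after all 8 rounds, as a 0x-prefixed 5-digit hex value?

0x8F4E8

s_0 = plaintext = 0x02499
s_1 = Round(s_0, k_0) = 0xAC281
s_2 = Round(s_1, k_1) = 0x452EF
s_3 = Round(s_2, k_2) = 0x12125
s_4 = Round(s_3, k_3) = 0x7E875
s_5 = Round(s_4, k_4) = 0xD0765
s_6 = Round(s_5, k_5) = 0x3ED29
s_7 = Round(s_6, k_6) = 0xA78AB
s_8 = Round(s_7, k_7) = 0x8F4E8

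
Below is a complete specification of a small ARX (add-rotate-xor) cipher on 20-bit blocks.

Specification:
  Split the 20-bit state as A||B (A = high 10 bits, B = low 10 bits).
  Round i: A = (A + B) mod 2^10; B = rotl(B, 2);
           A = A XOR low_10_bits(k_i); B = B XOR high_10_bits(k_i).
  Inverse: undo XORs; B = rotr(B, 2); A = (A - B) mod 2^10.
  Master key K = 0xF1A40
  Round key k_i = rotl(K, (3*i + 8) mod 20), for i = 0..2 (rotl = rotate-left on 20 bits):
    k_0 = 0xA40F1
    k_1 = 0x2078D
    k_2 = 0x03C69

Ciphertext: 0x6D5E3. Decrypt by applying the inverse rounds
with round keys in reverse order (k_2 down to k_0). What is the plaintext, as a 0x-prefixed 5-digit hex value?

s_0 = ciphertext = 0x6D5E3
s_1 = InvRound(s_0, k_2) = 0x5847B
s_2 = InvRound(s_1, k_1) = 0x2BA3E
s_3 = InvRound(s_2, k_0) = 0x8D22B

0x8D22B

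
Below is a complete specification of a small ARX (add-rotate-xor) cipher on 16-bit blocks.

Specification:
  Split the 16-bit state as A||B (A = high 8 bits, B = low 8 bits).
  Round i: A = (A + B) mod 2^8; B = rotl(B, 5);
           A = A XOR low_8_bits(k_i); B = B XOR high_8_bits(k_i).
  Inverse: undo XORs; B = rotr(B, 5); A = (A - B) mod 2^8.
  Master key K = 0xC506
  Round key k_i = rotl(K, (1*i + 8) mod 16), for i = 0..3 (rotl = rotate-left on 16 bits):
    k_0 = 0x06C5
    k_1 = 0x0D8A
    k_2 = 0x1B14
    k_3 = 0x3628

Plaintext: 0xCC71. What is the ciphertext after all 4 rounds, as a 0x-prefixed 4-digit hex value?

s_0 = plaintext = 0xCC71
s_1 = Round(s_0, k_0) = 0xF828
s_2 = Round(s_1, k_1) = 0xAA08
s_3 = Round(s_2, k_2) = 0xA61A
s_4 = Round(s_3, k_3) = 0xE875

0xE875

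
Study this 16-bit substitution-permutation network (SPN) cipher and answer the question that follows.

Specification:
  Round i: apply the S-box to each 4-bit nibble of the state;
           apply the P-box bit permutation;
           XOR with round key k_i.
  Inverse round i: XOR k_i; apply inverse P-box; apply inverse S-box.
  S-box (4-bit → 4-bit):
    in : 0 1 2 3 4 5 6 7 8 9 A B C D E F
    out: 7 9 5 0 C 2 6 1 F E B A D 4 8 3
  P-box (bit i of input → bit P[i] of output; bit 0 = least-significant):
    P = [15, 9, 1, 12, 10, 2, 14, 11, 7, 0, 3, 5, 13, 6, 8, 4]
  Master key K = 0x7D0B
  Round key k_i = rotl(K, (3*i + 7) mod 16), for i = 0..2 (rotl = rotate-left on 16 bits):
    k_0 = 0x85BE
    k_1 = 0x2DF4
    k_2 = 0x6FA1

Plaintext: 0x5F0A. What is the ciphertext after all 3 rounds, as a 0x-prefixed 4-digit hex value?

0x7786

s_0 = plaintext = 0x5F0A
s_1 = Round(s_0, k_0) = 0x537B
s_2 = Round(s_1, k_1) = 0x3BB4
s_3 = Round(s_2, k_2) = 0x7786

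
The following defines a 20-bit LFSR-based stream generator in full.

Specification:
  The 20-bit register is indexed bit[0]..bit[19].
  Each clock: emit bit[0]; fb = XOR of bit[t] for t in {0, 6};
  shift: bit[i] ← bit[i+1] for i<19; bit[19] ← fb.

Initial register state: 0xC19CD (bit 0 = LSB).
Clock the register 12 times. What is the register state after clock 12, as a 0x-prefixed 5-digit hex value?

0x9AAC1

reg_0 = 0xC19CD
clock 1: out=1, reg = 0x60CE6
clock 2: out=0, reg = 0xB0673
clock 3: out=1, reg = 0x58339
clock 4: out=1, reg = 0xAC19C
clock 5: out=0, reg = 0x560CE
clock 6: out=0, reg = 0xAB067
clock 7: out=1, reg = 0x55833
clock 8: out=1, reg = 0xAAC19
clock 9: out=1, reg = 0xD560C
clock 10: out=0, reg = 0x6AB06
clock 11: out=0, reg = 0x35583
clock 12: out=1, reg = 0x9AAC1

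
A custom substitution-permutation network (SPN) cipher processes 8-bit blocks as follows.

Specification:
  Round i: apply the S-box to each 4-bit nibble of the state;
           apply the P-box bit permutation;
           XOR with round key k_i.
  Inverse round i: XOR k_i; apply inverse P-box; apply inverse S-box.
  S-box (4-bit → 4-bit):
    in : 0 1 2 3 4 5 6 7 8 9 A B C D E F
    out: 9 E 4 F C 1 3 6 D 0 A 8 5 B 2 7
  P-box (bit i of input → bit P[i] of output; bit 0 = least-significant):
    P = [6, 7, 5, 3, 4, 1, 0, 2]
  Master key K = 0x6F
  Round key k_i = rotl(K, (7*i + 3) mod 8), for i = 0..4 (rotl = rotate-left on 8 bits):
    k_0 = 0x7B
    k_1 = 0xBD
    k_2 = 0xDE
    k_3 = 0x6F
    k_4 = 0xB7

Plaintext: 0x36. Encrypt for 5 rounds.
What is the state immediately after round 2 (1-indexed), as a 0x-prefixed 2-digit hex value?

s_0 = plaintext = 0x36
s_1 = Round(s_0, k_0) = 0xAC
s_2 = Round(s_1, k_1) = 0xDB
s_3 = Round(s_2, k_2) = 0xC0
s_4 = Round(s_3, k_3) = 0x36
s_5 = Round(s_4, k_4) = 0x60

0xDB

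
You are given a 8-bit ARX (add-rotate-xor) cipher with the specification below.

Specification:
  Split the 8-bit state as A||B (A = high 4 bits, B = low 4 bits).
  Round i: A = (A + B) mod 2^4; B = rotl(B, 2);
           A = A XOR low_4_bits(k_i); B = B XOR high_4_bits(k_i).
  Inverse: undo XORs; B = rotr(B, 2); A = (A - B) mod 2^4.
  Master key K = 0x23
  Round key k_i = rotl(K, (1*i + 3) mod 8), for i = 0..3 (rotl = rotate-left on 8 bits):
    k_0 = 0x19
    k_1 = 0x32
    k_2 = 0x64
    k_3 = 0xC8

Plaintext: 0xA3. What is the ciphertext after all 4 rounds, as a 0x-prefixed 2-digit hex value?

0x21

s_0 = plaintext = 0xA3
s_1 = Round(s_0, k_0) = 0x4D
s_2 = Round(s_1, k_1) = 0x34
s_3 = Round(s_2, k_2) = 0x37
s_4 = Round(s_3, k_3) = 0x21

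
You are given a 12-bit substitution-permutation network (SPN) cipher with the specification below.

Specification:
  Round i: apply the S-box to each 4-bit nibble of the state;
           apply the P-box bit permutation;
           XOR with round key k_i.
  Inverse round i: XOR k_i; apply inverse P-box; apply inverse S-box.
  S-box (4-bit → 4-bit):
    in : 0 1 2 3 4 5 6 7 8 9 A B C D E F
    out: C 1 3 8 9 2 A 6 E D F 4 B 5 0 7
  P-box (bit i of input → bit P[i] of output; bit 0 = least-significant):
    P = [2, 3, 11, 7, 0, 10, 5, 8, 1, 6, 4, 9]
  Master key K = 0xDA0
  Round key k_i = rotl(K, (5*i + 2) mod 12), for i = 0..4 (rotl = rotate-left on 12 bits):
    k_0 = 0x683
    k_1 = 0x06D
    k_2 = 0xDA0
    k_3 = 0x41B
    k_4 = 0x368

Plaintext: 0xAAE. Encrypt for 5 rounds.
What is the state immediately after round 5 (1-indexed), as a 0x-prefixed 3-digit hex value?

0xCAD

s_0 = plaintext = 0xAAE
s_1 = Round(s_0, k_0) = 0x1F0
s_2 = Round(s_1, k_1) = 0xCCE
s_3 = Round(s_2, k_2) = 0xAE3
s_4 = Round(s_3, k_3) = 0x6C9
s_5 = Round(s_4, k_4) = 0xCAD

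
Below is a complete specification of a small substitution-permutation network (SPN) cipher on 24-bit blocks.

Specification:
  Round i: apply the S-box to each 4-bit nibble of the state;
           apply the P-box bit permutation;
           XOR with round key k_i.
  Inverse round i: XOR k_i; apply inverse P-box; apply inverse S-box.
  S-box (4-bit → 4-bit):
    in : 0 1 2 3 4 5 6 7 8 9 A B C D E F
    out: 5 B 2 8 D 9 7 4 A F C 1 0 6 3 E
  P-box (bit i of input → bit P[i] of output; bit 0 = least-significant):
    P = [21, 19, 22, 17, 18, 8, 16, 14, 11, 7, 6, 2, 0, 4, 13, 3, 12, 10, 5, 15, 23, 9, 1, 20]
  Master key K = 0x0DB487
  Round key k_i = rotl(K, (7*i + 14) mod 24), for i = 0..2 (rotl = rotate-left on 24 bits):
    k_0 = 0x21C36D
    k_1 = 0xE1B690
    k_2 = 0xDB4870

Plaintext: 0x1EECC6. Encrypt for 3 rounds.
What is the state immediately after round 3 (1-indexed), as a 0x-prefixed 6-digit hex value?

0x323AD5

s_0 = plaintext = 0x1EECC6
s_1 = Round(s_0, k_0) = 0xD9D57C
s_2 = Round(s_1, k_1) = 0xE008A6
s_3 = Round(s_2, k_2) = 0x323AD5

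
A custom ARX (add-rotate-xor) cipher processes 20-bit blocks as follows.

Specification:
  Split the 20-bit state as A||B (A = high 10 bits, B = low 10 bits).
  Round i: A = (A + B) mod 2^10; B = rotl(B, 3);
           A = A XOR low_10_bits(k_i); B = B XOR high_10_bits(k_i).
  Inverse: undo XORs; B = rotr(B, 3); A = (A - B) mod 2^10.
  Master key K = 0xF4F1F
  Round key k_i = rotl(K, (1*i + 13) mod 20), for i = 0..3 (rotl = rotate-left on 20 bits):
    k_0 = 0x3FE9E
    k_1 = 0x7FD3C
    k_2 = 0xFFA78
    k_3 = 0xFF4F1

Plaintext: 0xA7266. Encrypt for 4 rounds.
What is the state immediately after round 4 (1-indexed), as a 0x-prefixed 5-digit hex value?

s_0 = plaintext = 0xA7266
s_1 = Round(s_0, k_0) = 0xE73CB
s_2 = Round(s_1, k_1) = 0x96FA0
s_3 = Round(s_2, k_2) = 0xE0EF9
s_4 = Round(s_3, k_3) = 0xA3430

0xA3430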